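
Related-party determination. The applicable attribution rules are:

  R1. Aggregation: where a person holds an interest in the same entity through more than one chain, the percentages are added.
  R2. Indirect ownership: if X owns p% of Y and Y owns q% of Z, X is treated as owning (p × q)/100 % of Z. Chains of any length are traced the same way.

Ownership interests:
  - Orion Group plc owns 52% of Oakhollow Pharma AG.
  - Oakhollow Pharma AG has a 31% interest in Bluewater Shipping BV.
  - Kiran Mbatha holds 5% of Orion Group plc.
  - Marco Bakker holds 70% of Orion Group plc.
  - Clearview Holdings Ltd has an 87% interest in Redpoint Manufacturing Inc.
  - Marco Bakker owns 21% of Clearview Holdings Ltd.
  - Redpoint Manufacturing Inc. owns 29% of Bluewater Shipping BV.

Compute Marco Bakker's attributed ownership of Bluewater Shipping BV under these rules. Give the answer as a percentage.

16.5823%

Chain via Clearview Holdings Ltd → Redpoint Manufacturing Inc. (R2): 21% × 87% × 29% = 5.2983% of Bluewater Shipping BV.
Chain via Orion Group plc → Oakhollow Pharma AG (R2): 70% × 52% × 31% = 11.284% of Bluewater Shipping BV.
Aggregating (R1): 5.2983% + 11.284% = 16.5823%.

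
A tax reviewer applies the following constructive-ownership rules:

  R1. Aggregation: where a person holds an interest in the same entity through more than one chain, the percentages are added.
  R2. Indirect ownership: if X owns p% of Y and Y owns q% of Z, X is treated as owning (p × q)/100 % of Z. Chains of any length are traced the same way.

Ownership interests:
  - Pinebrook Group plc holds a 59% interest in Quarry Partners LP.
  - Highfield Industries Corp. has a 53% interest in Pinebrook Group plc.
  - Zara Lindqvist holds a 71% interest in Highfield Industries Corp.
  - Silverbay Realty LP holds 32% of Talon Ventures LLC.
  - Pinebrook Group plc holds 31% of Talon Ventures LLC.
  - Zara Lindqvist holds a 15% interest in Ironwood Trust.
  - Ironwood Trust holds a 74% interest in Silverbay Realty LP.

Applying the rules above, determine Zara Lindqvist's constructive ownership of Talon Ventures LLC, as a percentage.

15.2173%

Chain via Ironwood Trust → Silverbay Realty LP (R2): 15% × 74% × 32% = 3.552% of Talon Ventures LLC.
Chain via Highfield Industries Corp. → Pinebrook Group plc (R2): 71% × 53% × 31% = 11.6653% of Talon Ventures LLC.
Aggregating (R1): 3.552% + 11.6653% = 15.2173%.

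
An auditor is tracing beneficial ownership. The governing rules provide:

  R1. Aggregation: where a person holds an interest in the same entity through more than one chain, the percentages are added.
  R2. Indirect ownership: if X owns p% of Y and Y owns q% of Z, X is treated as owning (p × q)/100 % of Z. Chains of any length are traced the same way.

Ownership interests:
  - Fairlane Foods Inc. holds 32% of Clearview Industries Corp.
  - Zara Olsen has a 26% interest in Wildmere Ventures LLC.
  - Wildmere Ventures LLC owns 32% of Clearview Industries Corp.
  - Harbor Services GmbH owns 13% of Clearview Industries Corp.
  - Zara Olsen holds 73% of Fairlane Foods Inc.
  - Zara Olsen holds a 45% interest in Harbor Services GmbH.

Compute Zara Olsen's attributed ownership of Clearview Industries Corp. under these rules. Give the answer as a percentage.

Chain via Harbor Services GmbH (R2): 45% × 13% = 5.85% of Clearview Industries Corp.
Chain via Fairlane Foods Inc. (R2): 73% × 32% = 23.36% of Clearview Industries Corp.
Chain via Wildmere Ventures LLC (R2): 26% × 32% = 8.32% of Clearview Industries Corp.
Aggregating (R1): 5.85% + 23.36% + 8.32% = 37.53%.

37.53%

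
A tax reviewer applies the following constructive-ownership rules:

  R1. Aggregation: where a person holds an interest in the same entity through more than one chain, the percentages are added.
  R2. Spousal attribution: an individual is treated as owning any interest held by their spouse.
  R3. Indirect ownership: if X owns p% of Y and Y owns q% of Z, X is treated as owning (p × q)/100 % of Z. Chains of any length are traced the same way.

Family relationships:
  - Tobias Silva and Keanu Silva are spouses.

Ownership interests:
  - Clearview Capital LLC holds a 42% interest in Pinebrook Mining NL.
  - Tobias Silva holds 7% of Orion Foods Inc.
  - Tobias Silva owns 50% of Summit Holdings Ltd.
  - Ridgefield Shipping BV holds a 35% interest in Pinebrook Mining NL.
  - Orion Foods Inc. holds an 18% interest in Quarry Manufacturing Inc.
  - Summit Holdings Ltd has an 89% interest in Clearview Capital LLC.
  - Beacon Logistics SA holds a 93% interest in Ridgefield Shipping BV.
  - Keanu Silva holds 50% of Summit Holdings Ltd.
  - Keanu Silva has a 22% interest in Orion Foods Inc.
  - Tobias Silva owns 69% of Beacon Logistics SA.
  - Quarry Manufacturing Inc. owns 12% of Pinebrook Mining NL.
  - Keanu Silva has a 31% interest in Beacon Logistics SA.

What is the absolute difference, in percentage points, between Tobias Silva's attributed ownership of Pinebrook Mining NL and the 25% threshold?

By spousal attribution (R2), Tobias Silva is treated as also owning Keanu Silva's interest in Summit Holdings Ltd, giving 50% + 50% = 100%.
By spousal attribution (R2), Tobias Silva is treated as also owning Keanu Silva's interest in Orion Foods Inc, giving 7% + 22% = 29%.
By spousal attribution (R2), Tobias Silva is treated as also owning Keanu Silva's interest in Beacon Logistics SA, giving 69% + 31% = 100%.
Chain via Summit Holdings Ltd → Clearview Capital LLC (R3): 100% × 89% × 42% = 37.38% of Pinebrook Mining NL.
Chain via Orion Foods Inc. → Quarry Manufacturing Inc. (R3): 29% × 18% × 12% = 0.6264% of Pinebrook Mining NL.
Chain via Beacon Logistics SA → Ridgefield Shipping BV (R3): 100% × 93% × 35% = 32.55% of Pinebrook Mining NL.
Aggregating (R1): 37.38% + 0.6264% + 32.55% = 70.5564%.
70.5564% exceeds the 25% threshold by 45.5564 percentage points.

45.5564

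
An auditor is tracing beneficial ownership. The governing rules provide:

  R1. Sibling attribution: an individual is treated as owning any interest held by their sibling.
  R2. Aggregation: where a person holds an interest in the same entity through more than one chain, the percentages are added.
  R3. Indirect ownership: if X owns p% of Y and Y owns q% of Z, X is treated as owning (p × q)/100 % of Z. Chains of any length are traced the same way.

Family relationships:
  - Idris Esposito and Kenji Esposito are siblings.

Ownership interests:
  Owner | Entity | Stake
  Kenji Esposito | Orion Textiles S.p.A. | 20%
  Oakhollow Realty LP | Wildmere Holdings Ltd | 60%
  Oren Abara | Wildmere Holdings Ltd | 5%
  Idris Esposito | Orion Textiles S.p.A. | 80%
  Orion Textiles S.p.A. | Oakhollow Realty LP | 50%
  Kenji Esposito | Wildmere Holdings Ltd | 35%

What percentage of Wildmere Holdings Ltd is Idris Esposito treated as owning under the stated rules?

By sibling attribution (R1), Idris Esposito is treated as also owning Kenji Esposito's interest in Orion Textiles S.p.A, giving 80% + 20% = 100%.
By sibling attribution (R1), Idris Esposito is treated as owning Kenji Esposito's 35% interest in Wildmere Holdings Ltd.
Chain via Orion Textiles S.p.A. → Oakhollow Realty LP (R3): 100% × 50% × 60% = 30% of Wildmere Holdings Ltd.
Direct interest in Wildmere Holdings Ltd: 35%.
Aggregating (R2): 30% + 35% = 65%.

65%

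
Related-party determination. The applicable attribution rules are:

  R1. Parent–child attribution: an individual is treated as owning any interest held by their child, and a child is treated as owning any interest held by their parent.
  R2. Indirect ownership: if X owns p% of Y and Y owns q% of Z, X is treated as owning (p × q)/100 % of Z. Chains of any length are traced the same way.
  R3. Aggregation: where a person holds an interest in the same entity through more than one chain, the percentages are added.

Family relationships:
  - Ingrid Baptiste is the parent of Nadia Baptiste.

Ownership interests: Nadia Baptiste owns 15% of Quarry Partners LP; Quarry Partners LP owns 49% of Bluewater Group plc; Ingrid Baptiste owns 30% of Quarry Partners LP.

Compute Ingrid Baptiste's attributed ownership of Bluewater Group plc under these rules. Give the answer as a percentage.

22.05%

By parent–child attribution (R1), Ingrid Baptiste is treated as also owning Nadia Baptiste's interest in Quarry Partners LP, giving 30% + 15% = 45%.
Chain via Quarry Partners LP (R2): 45% × 49% = 22.05% of Bluewater Group plc.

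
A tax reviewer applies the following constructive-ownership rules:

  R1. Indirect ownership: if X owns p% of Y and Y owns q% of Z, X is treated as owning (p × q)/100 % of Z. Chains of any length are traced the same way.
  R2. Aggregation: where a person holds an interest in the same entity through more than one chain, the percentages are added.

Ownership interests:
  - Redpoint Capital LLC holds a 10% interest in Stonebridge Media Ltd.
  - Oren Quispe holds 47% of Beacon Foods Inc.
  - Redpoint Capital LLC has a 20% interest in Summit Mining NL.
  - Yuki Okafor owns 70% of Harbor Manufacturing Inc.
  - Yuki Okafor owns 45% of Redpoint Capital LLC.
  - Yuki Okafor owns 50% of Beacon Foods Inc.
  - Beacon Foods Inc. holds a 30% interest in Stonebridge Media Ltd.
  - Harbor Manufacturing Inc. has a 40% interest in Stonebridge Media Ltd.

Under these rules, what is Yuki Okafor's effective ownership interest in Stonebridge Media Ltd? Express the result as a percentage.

47.5%

Chain via Beacon Foods Inc. (R1): 50% × 30% = 15% of Stonebridge Media Ltd.
Chain via Harbor Manufacturing Inc. (R1): 70% × 40% = 28% of Stonebridge Media Ltd.
Chain via Redpoint Capital LLC (R1): 45% × 10% = 4.5% of Stonebridge Media Ltd.
Aggregating (R2): 15% + 28% + 4.5% = 47.5%.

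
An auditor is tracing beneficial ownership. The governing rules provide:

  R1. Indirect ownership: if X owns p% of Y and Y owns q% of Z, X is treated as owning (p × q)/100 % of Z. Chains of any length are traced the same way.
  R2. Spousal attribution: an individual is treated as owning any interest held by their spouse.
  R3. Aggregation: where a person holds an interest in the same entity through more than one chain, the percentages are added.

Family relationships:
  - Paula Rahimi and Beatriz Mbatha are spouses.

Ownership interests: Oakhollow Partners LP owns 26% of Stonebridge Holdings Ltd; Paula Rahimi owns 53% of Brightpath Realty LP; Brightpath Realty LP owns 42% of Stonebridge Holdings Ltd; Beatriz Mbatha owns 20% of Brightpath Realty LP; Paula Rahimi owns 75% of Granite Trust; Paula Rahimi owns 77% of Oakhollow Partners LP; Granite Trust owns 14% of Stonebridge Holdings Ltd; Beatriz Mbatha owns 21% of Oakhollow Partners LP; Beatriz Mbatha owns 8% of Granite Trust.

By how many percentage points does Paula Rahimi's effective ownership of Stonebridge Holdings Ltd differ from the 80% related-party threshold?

By spousal attribution (R2), Paula Rahimi is treated as also owning Beatriz Mbatha's interest in Brightpath Realty LP, giving 53% + 20% = 73%.
By spousal attribution (R2), Paula Rahimi is treated as also owning Beatriz Mbatha's interest in Granite Trust, giving 75% + 8% = 83%.
By spousal attribution (R2), Paula Rahimi is treated as also owning Beatriz Mbatha's interest in Oakhollow Partners LP, giving 77% + 21% = 98%.
Chain via Brightpath Realty LP (R1): 73% × 42% = 30.66% of Stonebridge Holdings Ltd.
Chain via Granite Trust (R1): 83% × 14% = 11.62% of Stonebridge Holdings Ltd.
Chain via Oakhollow Partners LP (R1): 98% × 26% = 25.48% of Stonebridge Holdings Ltd.
Aggregating (R3): 30.66% + 11.62% + 25.48% = 67.76%.
67.76% falls short of the 80% threshold by 12.24 percentage points.

12.24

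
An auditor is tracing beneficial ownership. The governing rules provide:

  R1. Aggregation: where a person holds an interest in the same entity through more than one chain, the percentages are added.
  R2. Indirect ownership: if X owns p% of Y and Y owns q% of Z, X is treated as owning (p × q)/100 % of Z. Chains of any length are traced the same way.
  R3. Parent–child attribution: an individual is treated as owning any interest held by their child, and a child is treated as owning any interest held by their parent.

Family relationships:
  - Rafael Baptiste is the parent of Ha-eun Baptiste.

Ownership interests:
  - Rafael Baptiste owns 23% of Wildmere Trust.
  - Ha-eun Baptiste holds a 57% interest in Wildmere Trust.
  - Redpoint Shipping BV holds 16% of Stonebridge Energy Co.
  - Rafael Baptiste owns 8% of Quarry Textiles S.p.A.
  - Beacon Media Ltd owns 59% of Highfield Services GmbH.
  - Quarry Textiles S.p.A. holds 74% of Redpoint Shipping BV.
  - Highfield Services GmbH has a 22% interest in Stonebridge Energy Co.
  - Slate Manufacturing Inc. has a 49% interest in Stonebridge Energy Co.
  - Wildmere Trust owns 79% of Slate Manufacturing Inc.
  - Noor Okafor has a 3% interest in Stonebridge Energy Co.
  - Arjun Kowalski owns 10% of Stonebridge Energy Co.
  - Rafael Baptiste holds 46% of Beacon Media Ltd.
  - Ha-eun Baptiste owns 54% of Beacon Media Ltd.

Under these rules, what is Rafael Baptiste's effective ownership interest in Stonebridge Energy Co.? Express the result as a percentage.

By parent–child attribution (R3), Rafael Baptiste is treated as also owning Ha-eun Baptiste's interest in Beacon Media Ltd, giving 46% + 54% = 100%.
By parent–child attribution (R3), Rafael Baptiste is treated as also owning Ha-eun Baptiste's interest in Wildmere Trust, giving 23% + 57% = 80%.
Chain via Beacon Media Ltd → Highfield Services GmbH (R2): 100% × 59% × 22% = 12.98% of Stonebridge Energy Co.
Chain via Quarry Textiles S.p.A. → Redpoint Shipping BV (R2): 8% × 74% × 16% = 0.9472% of Stonebridge Energy Co.
Chain via Wildmere Trust → Slate Manufacturing Inc. (R2): 80% × 79% × 49% = 30.968% of Stonebridge Energy Co.
Aggregating (R1): 12.98% + 0.9472% + 30.968% = 44.8952%.

44.8952%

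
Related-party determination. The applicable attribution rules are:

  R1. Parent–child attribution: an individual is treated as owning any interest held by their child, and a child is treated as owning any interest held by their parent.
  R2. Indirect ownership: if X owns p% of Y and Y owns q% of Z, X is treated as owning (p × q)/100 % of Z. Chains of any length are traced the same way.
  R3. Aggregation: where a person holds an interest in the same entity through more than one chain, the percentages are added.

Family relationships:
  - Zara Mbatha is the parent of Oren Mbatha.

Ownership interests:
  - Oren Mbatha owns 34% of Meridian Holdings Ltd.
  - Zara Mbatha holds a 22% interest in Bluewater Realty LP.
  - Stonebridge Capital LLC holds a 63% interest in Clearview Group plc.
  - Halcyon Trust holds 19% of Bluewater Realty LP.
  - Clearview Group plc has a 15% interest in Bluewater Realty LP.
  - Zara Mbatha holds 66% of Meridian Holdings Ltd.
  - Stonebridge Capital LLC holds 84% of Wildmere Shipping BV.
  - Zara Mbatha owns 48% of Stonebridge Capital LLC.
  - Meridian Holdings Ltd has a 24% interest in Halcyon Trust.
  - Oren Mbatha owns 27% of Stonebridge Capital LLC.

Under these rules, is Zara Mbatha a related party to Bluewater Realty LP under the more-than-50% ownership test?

No

By parent–child attribution (R1), Zara Mbatha is treated as also owning Oren Mbatha's interest in Stonebridge Capital LLC, giving 48% + 27% = 75%.
By parent–child attribution (R1), Zara Mbatha is treated as also owning Oren Mbatha's interest in Meridian Holdings Ltd, giving 66% + 34% = 100%.
Chain via Stonebridge Capital LLC → Clearview Group plc (R2): 75% × 63% × 15% = 7.0875% of Bluewater Realty LP.
Chain via Meridian Holdings Ltd → Halcyon Trust (R2): 100% × 24% × 19% = 4.56% of Bluewater Realty LP.
Direct interest in Bluewater Realty LP: 22%.
Aggregating (R3): 7.0875% + 4.56% + 22% = 33.6475%.
33.6475% does not exceed the 50% threshold, so Zara is not a related party to Bluewater Realty LP.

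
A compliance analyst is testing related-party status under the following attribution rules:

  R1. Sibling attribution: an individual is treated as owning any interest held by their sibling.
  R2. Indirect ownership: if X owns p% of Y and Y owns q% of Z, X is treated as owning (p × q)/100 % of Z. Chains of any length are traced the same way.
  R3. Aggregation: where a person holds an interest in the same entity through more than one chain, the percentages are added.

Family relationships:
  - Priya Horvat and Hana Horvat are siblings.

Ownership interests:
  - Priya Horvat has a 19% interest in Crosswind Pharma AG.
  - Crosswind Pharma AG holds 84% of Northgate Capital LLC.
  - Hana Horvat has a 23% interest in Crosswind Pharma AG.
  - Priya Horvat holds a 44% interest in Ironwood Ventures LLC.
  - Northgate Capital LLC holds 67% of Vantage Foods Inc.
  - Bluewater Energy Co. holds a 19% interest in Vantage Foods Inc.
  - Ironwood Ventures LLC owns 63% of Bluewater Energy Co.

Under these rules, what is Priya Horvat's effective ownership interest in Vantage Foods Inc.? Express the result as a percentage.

28.9044%

By sibling attribution (R1), Priya Horvat is treated as also owning Hana Horvat's interest in Crosswind Pharma AG, giving 19% + 23% = 42%.
Chain via Ironwood Ventures LLC → Bluewater Energy Co. (R2): 44% × 63% × 19% = 5.2668% of Vantage Foods Inc.
Chain via Crosswind Pharma AG → Northgate Capital LLC (R2): 42% × 84% × 67% = 23.6376% of Vantage Foods Inc.
Aggregating (R3): 5.2668% + 23.6376% = 28.9044%.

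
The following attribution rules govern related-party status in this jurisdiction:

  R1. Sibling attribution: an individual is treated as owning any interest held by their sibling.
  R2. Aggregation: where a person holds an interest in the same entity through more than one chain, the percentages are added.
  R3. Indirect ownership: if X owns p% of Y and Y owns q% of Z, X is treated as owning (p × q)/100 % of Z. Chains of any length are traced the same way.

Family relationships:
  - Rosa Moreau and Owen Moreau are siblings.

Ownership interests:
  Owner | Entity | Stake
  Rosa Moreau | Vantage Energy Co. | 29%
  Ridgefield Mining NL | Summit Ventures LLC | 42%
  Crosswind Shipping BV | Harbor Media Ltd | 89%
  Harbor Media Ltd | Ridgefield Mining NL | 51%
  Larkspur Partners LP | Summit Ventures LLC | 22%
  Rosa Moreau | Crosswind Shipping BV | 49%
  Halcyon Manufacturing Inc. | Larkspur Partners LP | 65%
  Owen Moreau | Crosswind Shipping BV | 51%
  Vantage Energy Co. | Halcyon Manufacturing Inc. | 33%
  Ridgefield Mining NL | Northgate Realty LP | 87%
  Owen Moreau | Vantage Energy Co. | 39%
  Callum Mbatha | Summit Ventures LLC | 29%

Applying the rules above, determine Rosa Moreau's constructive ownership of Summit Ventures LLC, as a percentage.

By sibling attribution (R1), Rosa Moreau is treated as also owning Owen Moreau's interest in Vantage Energy Co, giving 29% + 39% = 68%.
By sibling attribution (R1), Rosa Moreau is treated as also owning Owen Moreau's interest in Crosswind Shipping BV, giving 49% + 51% = 100%.
Chain via Vantage Energy Co. → Halcyon Manufacturing Inc. → Larkspur Partners LP (R3): 68% × 33% × 65% × 22% = 3.20892% of Summit Ventures LLC.
Chain via Crosswind Shipping BV → Harbor Media Ltd → Ridgefield Mining NL (R3): 100% × 89% × 51% × 42% = 19.0638% of Summit Ventures LLC.
Aggregating (R2): 3.20892% + 19.0638% = 22.27272%.

22.27272%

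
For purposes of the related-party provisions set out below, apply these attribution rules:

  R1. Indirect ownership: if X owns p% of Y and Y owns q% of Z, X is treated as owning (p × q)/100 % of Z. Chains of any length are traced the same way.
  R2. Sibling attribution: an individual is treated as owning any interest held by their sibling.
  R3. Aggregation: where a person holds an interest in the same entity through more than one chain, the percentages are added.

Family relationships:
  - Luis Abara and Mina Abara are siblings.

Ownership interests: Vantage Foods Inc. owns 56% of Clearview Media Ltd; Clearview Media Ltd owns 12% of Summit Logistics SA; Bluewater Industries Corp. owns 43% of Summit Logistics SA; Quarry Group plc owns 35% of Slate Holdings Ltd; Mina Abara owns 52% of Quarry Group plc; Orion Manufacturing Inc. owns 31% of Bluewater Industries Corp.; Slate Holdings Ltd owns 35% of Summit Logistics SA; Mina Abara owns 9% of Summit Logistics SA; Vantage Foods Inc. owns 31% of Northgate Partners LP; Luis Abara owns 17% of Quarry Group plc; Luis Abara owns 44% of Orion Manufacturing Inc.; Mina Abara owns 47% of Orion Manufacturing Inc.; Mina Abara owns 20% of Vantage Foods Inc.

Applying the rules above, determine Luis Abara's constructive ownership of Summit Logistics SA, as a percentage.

By sibling attribution (R2), Luis Abara is treated as also owning Mina Abara's interest in Quarry Group plc, giving 17% + 52% = 69%.
By sibling attribution (R2), Luis Abara is treated as also owning Mina Abara's interest in Orion Manufacturing Inc, giving 44% + 47% = 91%.
By sibling attribution (R2), Luis Abara is treated as owning Mina Abara's 20% interest in Vantage Foods Inc.
By sibling attribution (R2), Luis Abara is treated as owning Mina Abara's 9% interest in Summit Logistics SA.
Chain via Quarry Group plc → Slate Holdings Ltd (R1): 69% × 35% × 35% = 8.4525% of Summit Logistics SA.
Chain via Orion Manufacturing Inc. → Bluewater Industries Corp. (R1): 91% × 31% × 43% = 12.1303% of Summit Logistics SA.
Chain via Vantage Foods Inc. → Clearview Media Ltd (R1): 20% × 56% × 12% = 1.344% of Summit Logistics SA.
Direct interest in Summit Logistics SA: 9%.
Aggregating (R3): 8.4525% + 12.1303% + 1.344% + 9% = 30.9268%.

30.9268%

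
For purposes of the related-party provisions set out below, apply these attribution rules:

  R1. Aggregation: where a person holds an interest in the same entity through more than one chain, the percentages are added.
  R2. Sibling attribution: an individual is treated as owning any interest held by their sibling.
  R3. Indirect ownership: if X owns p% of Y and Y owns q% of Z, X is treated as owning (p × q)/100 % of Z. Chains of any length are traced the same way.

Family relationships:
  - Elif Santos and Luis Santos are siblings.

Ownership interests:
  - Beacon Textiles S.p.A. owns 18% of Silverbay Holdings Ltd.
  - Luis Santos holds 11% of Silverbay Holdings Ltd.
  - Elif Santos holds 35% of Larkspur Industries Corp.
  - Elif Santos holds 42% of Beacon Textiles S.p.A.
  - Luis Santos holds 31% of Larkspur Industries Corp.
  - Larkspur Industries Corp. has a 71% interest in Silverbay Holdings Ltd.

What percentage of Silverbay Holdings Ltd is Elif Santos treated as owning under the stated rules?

By sibling attribution (R2), Elif Santos is treated as also owning Luis Santos's interest in Larkspur Industries Corp, giving 35% + 31% = 66%.
By sibling attribution (R2), Elif Santos is treated as owning Luis Santos's 11% interest in Silverbay Holdings Ltd.
Chain via Beacon Textiles S.p.A. (R3): 42% × 18% = 7.56% of Silverbay Holdings Ltd.
Chain via Larkspur Industries Corp. (R3): 66% × 71% = 46.86% of Silverbay Holdings Ltd.
Direct interest in Silverbay Holdings Ltd: 11%.
Aggregating (R1): 7.56% + 46.86% + 11% = 65.42%.

65.42%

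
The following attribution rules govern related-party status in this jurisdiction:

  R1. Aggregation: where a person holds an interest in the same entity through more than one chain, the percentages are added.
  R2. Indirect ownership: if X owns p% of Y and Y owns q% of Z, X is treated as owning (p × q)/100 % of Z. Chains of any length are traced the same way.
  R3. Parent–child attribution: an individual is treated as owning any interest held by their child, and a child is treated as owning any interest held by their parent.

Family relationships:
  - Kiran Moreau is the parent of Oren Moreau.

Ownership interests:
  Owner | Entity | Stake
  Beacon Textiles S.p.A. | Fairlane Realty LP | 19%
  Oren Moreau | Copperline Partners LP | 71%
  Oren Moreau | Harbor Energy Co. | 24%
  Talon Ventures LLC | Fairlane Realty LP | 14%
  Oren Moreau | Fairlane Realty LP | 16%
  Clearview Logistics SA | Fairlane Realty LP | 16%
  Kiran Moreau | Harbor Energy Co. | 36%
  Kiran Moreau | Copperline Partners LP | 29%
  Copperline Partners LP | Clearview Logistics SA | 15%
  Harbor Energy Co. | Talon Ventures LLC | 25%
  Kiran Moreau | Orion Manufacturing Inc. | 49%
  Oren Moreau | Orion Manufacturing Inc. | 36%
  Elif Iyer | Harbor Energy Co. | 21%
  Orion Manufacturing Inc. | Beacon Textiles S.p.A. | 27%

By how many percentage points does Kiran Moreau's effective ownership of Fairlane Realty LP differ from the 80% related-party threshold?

By parent–child attribution (R3), Kiran Moreau is treated as also owning Oren Moreau's interest in Copperline Partners LP, giving 29% + 71% = 100%.
By parent–child attribution (R3), Kiran Moreau is treated as also owning Oren Moreau's interest in Harbor Energy Co, giving 36% + 24% = 60%.
By parent–child attribution (R3), Kiran Moreau is treated as also owning Oren Moreau's interest in Orion Manufacturing Inc, giving 49% + 36% = 85%.
By parent–child attribution (R3), Kiran Moreau is treated as owning Oren Moreau's 16% interest in Fairlane Realty LP.
Chain via Copperline Partners LP → Clearview Logistics SA (R2): 100% × 15% × 16% = 2.4% of Fairlane Realty LP.
Chain via Harbor Energy Co. → Talon Ventures LLC (R2): 60% × 25% × 14% = 2.1% of Fairlane Realty LP.
Chain via Orion Manufacturing Inc. → Beacon Textiles S.p.A. (R2): 85% × 27% × 19% = 4.3605% of Fairlane Realty LP.
Direct interest in Fairlane Realty LP: 16%.
Aggregating (R1): 2.4% + 2.1% + 4.3605% + 16% = 24.8605%.
24.8605% falls short of the 80% threshold by 55.1395 percentage points.

55.1395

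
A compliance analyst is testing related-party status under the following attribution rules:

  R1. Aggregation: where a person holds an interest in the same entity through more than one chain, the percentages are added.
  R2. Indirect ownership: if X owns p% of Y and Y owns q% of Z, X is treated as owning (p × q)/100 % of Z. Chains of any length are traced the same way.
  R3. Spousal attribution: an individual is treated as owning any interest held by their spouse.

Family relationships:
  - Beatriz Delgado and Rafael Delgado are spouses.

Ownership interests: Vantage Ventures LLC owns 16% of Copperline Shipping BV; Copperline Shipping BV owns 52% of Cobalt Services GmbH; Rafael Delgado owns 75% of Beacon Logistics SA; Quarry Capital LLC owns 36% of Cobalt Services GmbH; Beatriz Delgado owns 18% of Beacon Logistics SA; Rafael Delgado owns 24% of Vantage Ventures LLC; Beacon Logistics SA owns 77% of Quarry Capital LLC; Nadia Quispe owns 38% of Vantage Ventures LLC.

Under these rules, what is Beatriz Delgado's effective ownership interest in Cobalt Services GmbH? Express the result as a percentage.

By spousal attribution (R3), Beatriz Delgado is treated as also owning Rafael Delgado's interest in Beacon Logistics SA, giving 18% + 75% = 93%.
By spousal attribution (R3), Beatriz Delgado is treated as owning Rafael Delgado's 24% interest in Vantage Ventures LLC.
Chain via Beacon Logistics SA → Quarry Capital LLC (R2): 93% × 77% × 36% = 25.7796% of Cobalt Services GmbH.
Chain via Vantage Ventures LLC → Copperline Shipping BV (R2): 24% × 16% × 52% = 1.9968% of Cobalt Services GmbH.
Aggregating (R1): 25.7796% + 1.9968% = 27.7764%.

27.7764%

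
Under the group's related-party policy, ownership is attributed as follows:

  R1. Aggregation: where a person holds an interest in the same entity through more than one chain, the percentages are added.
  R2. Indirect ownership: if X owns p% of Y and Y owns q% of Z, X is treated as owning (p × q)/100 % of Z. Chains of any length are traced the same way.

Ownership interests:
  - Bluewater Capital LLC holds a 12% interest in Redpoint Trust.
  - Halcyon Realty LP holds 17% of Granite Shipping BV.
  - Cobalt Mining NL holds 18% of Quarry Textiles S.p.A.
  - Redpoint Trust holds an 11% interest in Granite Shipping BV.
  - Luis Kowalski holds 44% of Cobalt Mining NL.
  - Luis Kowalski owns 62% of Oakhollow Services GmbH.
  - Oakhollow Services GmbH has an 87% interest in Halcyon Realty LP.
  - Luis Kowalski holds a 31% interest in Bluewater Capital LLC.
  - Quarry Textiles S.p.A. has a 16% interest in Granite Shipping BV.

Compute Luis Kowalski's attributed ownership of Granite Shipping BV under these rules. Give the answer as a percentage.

Chain via Cobalt Mining NL → Quarry Textiles S.p.A. (R2): 44% × 18% × 16% = 1.2672% of Granite Shipping BV.
Chain via Bluewater Capital LLC → Redpoint Trust (R2): 31% × 12% × 11% = 0.4092% of Granite Shipping BV.
Chain via Oakhollow Services GmbH → Halcyon Realty LP (R2): 62% × 87% × 17% = 9.1698% of Granite Shipping BV.
Aggregating (R1): 1.2672% + 0.4092% + 9.1698% = 10.8462%.

10.8462%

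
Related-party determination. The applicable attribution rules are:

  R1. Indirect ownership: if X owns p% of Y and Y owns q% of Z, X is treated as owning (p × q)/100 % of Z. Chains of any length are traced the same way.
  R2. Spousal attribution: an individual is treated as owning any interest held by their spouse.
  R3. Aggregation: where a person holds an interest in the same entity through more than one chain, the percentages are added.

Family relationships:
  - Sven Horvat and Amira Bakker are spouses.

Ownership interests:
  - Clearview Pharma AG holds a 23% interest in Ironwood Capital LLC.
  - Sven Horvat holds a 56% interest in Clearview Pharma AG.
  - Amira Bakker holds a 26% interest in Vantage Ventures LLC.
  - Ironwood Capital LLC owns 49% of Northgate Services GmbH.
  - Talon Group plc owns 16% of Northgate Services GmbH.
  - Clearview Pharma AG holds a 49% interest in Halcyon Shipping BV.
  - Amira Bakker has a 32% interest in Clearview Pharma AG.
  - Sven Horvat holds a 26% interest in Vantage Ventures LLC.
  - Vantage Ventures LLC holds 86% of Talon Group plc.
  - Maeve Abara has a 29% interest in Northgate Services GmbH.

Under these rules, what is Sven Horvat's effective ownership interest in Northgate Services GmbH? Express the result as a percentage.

17.0728%

By spousal attribution (R2), Sven Horvat is treated as also owning Amira Bakker's interest in Clearview Pharma AG, giving 56% + 32% = 88%.
By spousal attribution (R2), Sven Horvat is treated as also owning Amira Bakker's interest in Vantage Ventures LLC, giving 26% + 26% = 52%.
Chain via Clearview Pharma AG → Ironwood Capital LLC (R1): 88% × 23% × 49% = 9.9176% of Northgate Services GmbH.
Chain via Vantage Ventures LLC → Talon Group plc (R1): 52% × 86% × 16% = 7.1552% of Northgate Services GmbH.
Aggregating (R3): 9.9176% + 7.1552% = 17.0728%.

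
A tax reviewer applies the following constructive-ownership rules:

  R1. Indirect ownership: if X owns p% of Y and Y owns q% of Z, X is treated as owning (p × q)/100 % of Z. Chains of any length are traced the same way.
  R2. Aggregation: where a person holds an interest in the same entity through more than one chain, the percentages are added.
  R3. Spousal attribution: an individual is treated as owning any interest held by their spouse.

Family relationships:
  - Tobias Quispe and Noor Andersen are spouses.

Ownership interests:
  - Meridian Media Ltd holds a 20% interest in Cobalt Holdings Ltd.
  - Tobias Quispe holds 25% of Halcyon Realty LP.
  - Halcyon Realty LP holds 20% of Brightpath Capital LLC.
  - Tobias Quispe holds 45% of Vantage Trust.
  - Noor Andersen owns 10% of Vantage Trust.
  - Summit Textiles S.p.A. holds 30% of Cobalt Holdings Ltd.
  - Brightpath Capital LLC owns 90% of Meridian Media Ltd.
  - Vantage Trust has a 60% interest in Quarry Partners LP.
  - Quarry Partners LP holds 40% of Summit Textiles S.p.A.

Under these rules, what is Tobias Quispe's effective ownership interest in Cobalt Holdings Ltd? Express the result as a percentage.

By spousal attribution (R3), Tobias Quispe is treated as also owning Noor Andersen's interest in Vantage Trust, giving 45% + 10% = 55%.
Chain via Halcyon Realty LP → Brightpath Capital LLC → Meridian Media Ltd (R1): 25% × 20% × 90% × 20% = 0.9% of Cobalt Holdings Ltd.
Chain via Vantage Trust → Quarry Partners LP → Summit Textiles S.p.A. (R1): 55% × 60% × 40% × 30% = 3.96% of Cobalt Holdings Ltd.
Aggregating (R2): 0.9% + 3.96% = 4.86%.

4.86%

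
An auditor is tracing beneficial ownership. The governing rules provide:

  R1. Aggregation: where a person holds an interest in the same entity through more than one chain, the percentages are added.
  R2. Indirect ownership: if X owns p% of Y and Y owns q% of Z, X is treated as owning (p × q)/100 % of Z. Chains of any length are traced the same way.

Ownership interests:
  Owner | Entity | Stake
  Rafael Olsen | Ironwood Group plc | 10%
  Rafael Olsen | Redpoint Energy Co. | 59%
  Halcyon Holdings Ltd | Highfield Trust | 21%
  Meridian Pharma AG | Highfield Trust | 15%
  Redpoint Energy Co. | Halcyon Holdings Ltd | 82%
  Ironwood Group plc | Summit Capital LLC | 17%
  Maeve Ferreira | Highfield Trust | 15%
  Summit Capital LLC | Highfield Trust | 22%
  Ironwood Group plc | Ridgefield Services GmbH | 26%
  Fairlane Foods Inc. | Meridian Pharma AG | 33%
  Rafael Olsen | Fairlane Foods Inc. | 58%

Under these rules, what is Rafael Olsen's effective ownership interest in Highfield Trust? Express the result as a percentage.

13.4048%

Chain via Redpoint Energy Co. → Halcyon Holdings Ltd (R2): 59% × 82% × 21% = 10.1598% of Highfield Trust.
Chain via Ironwood Group plc → Summit Capital LLC (R2): 10% × 17% × 22% = 0.374% of Highfield Trust.
Chain via Fairlane Foods Inc. → Meridian Pharma AG (R2): 58% × 33% × 15% = 2.871% of Highfield Trust.
Aggregating (R1): 10.1598% + 0.374% + 2.871% = 13.4048%.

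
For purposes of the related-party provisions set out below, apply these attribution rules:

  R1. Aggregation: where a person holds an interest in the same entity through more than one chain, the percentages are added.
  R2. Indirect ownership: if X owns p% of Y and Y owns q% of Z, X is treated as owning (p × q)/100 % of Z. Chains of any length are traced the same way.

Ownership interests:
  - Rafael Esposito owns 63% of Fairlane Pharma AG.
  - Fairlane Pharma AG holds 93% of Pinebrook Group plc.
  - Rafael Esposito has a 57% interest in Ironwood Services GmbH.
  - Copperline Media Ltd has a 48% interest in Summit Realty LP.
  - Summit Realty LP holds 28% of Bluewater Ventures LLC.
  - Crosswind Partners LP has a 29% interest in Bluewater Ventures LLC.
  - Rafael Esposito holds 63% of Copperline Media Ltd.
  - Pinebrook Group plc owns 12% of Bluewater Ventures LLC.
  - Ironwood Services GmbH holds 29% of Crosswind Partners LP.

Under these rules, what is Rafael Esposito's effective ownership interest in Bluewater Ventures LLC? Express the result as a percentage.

Chain via Copperline Media Ltd → Summit Realty LP (R2): 63% × 48% × 28% = 8.4672% of Bluewater Ventures LLC.
Chain via Ironwood Services GmbH → Crosswind Partners LP (R2): 57% × 29% × 29% = 4.7937% of Bluewater Ventures LLC.
Chain via Fairlane Pharma AG → Pinebrook Group plc (R2): 63% × 93% × 12% = 7.0308% of Bluewater Ventures LLC.
Aggregating (R1): 8.4672% + 4.7937% + 7.0308% = 20.2917%.

20.2917%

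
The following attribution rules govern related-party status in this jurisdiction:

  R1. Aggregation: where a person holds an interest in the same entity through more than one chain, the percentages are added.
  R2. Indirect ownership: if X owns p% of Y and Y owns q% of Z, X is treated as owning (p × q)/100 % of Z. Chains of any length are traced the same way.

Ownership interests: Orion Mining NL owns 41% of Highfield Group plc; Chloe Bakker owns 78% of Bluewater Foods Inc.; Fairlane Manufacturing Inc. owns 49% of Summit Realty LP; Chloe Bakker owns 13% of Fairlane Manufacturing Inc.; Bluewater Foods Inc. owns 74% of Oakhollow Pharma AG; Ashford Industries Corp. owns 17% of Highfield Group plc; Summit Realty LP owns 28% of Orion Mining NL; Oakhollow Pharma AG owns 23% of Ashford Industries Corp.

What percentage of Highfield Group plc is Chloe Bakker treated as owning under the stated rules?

Chain via Fairlane Manufacturing Inc. → Summit Realty LP → Orion Mining NL (R2): 13% × 49% × 28% × 41% = 0.731276% of Highfield Group plc.
Chain via Bluewater Foods Inc. → Oakhollow Pharma AG → Ashford Industries Corp. (R2): 78% × 74% × 23% × 17% = 2.256852% of Highfield Group plc.
Aggregating (R1): 0.731276% + 2.256852% = 2.988128%.

2.988128%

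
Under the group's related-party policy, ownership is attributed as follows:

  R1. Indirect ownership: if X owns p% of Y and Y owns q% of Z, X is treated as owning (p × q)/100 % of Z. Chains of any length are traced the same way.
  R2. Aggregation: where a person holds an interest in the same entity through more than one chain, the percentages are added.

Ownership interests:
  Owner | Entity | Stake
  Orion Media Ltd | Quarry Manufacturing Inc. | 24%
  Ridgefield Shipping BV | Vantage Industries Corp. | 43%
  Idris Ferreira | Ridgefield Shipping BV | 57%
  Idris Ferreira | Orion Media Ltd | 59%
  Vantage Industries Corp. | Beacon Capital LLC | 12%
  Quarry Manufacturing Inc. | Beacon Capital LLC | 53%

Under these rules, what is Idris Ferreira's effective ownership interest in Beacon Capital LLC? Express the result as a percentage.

Chain via Orion Media Ltd → Quarry Manufacturing Inc. (R1): 59% × 24% × 53% = 7.5048% of Beacon Capital LLC.
Chain via Ridgefield Shipping BV → Vantage Industries Corp. (R1): 57% × 43% × 12% = 2.9412% of Beacon Capital LLC.
Aggregating (R2): 7.5048% + 2.9412% = 10.446%.

10.446%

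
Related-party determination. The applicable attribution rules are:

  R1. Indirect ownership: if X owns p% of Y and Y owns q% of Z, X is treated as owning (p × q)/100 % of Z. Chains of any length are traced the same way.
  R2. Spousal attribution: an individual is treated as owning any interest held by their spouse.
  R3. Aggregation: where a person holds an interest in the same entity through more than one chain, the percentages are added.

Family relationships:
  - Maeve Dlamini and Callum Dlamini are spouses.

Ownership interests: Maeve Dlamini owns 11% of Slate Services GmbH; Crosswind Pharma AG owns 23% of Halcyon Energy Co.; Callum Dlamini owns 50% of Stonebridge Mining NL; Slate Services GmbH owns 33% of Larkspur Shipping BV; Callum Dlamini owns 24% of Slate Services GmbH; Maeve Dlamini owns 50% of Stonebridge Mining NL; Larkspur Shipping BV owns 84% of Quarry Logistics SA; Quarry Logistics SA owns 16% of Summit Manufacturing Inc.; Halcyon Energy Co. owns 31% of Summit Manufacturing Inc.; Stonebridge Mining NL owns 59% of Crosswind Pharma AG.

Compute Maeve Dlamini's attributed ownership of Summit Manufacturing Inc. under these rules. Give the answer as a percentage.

By spousal attribution (R2), Maeve Dlamini is treated as also owning Callum Dlamini's interest in Stonebridge Mining NL, giving 50% + 50% = 100%.
By spousal attribution (R2), Maeve Dlamini is treated as also owning Callum Dlamini's interest in Slate Services GmbH, giving 11% + 24% = 35%.
Chain via Stonebridge Mining NL → Crosswind Pharma AG → Halcyon Energy Co. (R1): 100% × 59% × 23% × 31% = 4.2067% of Summit Manufacturing Inc.
Chain via Slate Services GmbH → Larkspur Shipping BV → Quarry Logistics SA (R1): 35% × 33% × 84% × 16% = 1.55232% of Summit Manufacturing Inc.
Aggregating (R3): 4.2067% + 1.55232% = 5.75902%.

5.75902%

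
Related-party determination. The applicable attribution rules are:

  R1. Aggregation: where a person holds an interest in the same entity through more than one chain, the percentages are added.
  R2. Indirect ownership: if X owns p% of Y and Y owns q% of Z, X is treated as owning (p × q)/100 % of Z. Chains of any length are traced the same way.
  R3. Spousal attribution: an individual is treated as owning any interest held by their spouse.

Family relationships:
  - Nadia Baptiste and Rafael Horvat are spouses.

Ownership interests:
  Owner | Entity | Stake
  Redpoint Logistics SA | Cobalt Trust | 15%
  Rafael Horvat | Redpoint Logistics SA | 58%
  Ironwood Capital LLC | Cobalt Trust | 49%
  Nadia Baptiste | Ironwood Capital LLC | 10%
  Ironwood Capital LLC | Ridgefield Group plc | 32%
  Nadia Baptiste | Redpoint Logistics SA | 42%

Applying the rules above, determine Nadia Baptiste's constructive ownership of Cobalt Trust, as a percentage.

By spousal attribution (R3), Nadia Baptiste is treated as also owning Rafael Horvat's interest in Redpoint Logistics SA, giving 42% + 58% = 100%.
Chain via Redpoint Logistics SA (R2): 100% × 15% = 15% of Cobalt Trust.
Chain via Ironwood Capital LLC (R2): 10% × 49% = 4.9% of Cobalt Trust.
Aggregating (R1): 15% + 4.9% = 19.9%.

19.9%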